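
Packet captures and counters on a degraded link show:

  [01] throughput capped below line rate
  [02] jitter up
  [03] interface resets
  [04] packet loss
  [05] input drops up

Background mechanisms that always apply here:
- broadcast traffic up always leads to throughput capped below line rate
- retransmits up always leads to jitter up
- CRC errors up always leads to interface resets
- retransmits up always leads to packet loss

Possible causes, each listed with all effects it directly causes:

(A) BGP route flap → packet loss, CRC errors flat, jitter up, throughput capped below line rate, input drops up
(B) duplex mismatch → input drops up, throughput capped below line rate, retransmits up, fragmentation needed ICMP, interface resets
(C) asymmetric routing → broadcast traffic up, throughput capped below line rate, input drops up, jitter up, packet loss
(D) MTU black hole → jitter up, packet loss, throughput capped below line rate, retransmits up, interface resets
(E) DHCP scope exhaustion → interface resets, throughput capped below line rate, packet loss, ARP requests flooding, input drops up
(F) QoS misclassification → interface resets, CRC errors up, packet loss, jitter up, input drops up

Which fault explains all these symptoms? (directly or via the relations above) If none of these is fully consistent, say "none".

B

Testing each hypothesis:
(A) BGP route flap — does not account for interface resets
(B) duplex mismatch — throughput capped below line rate +; jitter up + (via retransmits up → jitter up); interface resets +; packet loss + (via retransmits up → packet loss); input drops up +
(C) asymmetric routing — throughput capped below line rate +; jitter up +; interface resets -; packet loss +; input drops up +
(D) MTU black hole — throughput capped below line rate +; jitter up +; interface resets +; packet loss +; input drops up -
(E) DHCP scope exhaustion — does not account for jitter up
(F) QoS misclassification — throughput capped below line rate -; jitter up +; interface resets +; packet loss +; input drops up +
Only (B) is consistent with every observation.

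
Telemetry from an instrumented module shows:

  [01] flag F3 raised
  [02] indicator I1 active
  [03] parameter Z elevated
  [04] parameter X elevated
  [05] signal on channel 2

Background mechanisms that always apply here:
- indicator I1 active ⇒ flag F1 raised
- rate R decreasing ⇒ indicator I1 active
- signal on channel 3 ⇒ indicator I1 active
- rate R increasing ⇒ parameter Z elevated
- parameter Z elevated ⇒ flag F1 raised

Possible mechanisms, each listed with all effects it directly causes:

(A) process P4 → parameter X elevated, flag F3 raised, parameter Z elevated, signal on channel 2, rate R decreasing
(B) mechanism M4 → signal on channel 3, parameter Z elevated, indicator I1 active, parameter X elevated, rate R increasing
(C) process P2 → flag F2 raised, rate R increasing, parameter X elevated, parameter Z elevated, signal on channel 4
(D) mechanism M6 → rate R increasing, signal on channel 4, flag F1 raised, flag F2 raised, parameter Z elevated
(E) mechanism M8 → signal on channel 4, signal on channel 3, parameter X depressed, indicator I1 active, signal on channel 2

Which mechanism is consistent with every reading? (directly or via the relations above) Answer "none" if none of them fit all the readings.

A

Checking each candidate against the observations:
(A) process P4 — flag F3 raised +; indicator I1 active + (through rate R decreasing → indicator I1 active); parameter Z elevated +; parameter X elevated +; signal on channel 2 +
(B) mechanism M4 — does not account for flag F3 raised, signal on channel 2
(C) process P2 — flag F3 raised -; indicator I1 active -; parameter Z elevated +; parameter X elevated +; signal on channel 2 -
(D) mechanism M6 — does not account for flag F3 raised, indicator I1 active, parameter X elevated, signal on channel 2
(E) mechanism M8 — flag F3 raised -; indicator I1 active +; parameter Z elevated -; parameter X elevated -; signal on channel 2 +
(A) alone accounts for all the evidence.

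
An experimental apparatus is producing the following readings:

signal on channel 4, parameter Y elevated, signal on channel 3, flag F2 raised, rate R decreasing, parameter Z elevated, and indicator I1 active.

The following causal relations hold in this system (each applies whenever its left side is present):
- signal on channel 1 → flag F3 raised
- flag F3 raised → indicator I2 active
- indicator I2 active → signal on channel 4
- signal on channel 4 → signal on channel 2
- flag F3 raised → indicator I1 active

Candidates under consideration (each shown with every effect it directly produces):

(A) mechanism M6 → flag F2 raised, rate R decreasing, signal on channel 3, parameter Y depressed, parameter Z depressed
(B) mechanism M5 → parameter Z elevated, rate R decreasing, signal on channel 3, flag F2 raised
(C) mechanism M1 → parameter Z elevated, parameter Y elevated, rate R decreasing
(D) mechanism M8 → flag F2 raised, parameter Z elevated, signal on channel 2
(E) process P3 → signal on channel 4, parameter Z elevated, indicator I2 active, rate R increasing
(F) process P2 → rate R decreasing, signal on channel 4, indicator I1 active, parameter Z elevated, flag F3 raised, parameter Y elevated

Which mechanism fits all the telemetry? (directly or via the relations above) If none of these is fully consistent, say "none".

none

Checking each candidate against the observations:
(A) mechanism M6 — signal on channel 4 ✗; parameter Y elevated ✗; signal on channel 3 ✓; flag F2 raised ✓; rate R decreasing ✓; parameter Z elevated ✗; indicator I1 active ✗
(B) mechanism M5 — does not account for signal on channel 4, parameter Y elevated, indicator I1 active
(C) mechanism M1 — does not account for signal on channel 4, signal on channel 3, flag F2 raised, indicator I1 active
(D) mechanism M8 — signal on channel 4 ✗; parameter Y elevated ✗; signal on channel 3 ✗; flag F2 raised ✓; rate R decreasing ✗; parameter Z elevated ✓; indicator I1 active ✗
(E) process P3 — fails on parameter Y elevated, signal on channel 3, flag F2 raised, rate R decreasing, indicator I1 active (predicts rate R increasing, not rate R decreasing)
(F) process P2 — does not account for signal on channel 3, flag F2 raised
None of the listed candidates fits everything.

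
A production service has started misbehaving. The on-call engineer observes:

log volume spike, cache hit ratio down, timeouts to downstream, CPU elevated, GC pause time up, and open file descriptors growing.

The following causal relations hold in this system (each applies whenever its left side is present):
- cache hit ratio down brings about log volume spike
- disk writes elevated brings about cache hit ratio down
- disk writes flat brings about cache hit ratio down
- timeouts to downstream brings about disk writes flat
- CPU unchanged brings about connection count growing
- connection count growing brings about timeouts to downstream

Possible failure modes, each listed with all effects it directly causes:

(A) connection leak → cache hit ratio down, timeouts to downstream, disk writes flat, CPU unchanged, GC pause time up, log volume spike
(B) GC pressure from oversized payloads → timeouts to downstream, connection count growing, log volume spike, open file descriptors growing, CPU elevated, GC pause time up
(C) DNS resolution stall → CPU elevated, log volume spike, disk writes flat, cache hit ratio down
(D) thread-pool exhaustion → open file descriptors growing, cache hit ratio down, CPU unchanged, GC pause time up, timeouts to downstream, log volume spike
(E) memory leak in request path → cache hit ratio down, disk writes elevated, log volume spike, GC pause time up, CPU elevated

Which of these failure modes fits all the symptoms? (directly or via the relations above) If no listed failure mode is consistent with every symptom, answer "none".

B

For each candidate, compare predicted effects to what was observed:
(A) connection leak — log volume spike match; cache hit ratio down match; timeouts to downstream match; CPU elevated miss; GC pause time up match; open file descriptors growing miss
(B) GC pressure from oversized payloads — log volume spike match; cache hit ratio down match (via timeouts to downstream → disk writes flat → cache hit ratio down); timeouts to downstream match; CPU elevated match; GC pause time up match; open file descriptors growing match
(C) DNS resolution stall — does not account for timeouts to downstream, GC pause time up, open file descriptors growing
(D) thread-pool exhaustion — fails on CPU elevated (predicts CPU unchanged, not CPU elevated)
(E) memory leak in request path — does not account for timeouts to downstream, open file descriptors growing
(B) alone accounts for all the evidence.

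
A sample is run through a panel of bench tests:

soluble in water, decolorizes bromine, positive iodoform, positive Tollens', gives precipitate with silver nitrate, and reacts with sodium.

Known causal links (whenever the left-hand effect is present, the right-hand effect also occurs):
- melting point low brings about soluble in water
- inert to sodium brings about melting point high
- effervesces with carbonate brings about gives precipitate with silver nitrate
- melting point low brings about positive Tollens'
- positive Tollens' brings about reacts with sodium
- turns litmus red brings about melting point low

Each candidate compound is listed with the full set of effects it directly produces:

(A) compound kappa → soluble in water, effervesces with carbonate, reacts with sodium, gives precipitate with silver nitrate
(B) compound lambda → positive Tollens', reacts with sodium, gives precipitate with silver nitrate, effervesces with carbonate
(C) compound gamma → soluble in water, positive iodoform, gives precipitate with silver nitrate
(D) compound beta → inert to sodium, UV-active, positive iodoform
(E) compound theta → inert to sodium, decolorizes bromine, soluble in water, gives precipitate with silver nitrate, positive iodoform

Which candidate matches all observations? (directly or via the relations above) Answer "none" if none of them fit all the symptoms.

Testing each hypothesis:
(A) compound kappa — soluble in water yes; decolorizes bromine NO; positive iodoform NO; positive Tollens' NO; gives precipitate with silver nitrate yes; reacts with sodium yes
(B) compound lambda — soluble in water NO; decolorizes bromine NO; positive iodoform NO; positive Tollens' yes; gives precipitate with silver nitrate yes; reacts with sodium yes
(C) compound gamma — does not account for decolorizes bromine, positive Tollens', reacts with sodium
(D) compound beta — fails on soluble in water, decolorizes bromine, positive Tollens', gives precipitate with silver nitrate, reacts with sodium (predicts inert to sodium, not reacts with sodium)
(E) compound theta — fails on positive Tollens', reacts with sodium (predicts inert to sodium, not reacts with sodium)
None of the listed candidates fits everything.

none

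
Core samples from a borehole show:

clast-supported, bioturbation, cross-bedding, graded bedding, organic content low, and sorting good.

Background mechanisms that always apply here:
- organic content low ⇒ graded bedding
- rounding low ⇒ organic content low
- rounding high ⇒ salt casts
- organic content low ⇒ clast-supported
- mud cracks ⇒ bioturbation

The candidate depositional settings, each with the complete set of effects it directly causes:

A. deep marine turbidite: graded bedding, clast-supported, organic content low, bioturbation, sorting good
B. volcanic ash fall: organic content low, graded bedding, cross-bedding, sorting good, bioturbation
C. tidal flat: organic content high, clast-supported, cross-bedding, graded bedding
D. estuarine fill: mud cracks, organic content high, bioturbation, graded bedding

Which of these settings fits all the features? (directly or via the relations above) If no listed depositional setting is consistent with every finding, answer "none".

Per-candidate check:
(A) deep marine turbidite — clast-supported +; bioturbation +; cross-bedding -; graded bedding +; organic content low +; sorting good +
(B) volcanic ash fall — clast-supported + (through organic content low → clast-supported); bioturbation +; cross-bedding +; graded bedding +; organic content low +; sorting good +
(C) tidal flat — clast-supported +; bioturbation -; cross-bedding +; graded bedding +; organic content low -; sorting good -
(D) estuarine fill — clast-supported -; bioturbation +; cross-bedding -; graded bedding +; organic content low -; sorting good -
Only (B) is consistent with every observation.

B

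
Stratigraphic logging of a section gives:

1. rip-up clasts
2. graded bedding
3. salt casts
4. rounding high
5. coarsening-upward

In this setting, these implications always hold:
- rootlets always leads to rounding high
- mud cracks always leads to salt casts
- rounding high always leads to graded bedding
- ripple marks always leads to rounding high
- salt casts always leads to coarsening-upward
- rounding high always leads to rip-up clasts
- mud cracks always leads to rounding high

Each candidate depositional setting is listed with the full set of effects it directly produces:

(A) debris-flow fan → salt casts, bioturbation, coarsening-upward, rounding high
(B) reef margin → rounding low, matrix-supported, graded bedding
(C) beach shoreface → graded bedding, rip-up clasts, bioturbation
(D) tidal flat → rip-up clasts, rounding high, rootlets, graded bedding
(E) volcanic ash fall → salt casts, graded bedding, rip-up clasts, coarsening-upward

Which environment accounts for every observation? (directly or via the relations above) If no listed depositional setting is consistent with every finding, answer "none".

A

Checking each candidate against the observations:
(A) debris-flow fan — rip-up clasts + (by rounding high → rip-up clasts); graded bedding + (by rounding high → graded bedding); salt casts +; rounding high +; coarsening-upward +
(B) reef margin — rip-up clasts -; graded bedding +; salt casts -; rounding high -; coarsening-upward -
(C) beach shoreface — does not account for salt casts, rounding high, coarsening-upward
(D) tidal flat — does not account for salt casts, coarsening-upward
(E) volcanic ash fall — rip-up clasts +; graded bedding +; salt casts +; rounding high -; coarsening-upward +
Only (A) is consistent with every observation.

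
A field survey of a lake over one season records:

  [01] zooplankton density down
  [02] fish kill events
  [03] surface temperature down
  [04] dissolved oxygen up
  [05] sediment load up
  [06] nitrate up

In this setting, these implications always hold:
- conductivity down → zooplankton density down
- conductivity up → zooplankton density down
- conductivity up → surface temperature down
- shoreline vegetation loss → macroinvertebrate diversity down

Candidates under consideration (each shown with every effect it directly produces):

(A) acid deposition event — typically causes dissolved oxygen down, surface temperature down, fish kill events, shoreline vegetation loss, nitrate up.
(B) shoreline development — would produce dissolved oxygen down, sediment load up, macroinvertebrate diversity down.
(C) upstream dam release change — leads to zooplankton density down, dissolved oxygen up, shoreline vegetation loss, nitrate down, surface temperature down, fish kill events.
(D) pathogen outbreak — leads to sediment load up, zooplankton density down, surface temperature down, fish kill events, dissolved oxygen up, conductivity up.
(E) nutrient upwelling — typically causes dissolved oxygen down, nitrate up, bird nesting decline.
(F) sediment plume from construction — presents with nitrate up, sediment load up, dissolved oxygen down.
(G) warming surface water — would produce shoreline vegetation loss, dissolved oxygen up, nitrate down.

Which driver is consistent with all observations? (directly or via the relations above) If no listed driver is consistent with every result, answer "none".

none

Per-candidate check:
(A) acid deposition event — fails on zooplankton density down, dissolved oxygen up, sediment load up (predicts dissolved oxygen down, not dissolved oxygen up)
(B) shoreline development — fails on zooplankton density down, fish kill events, surface temperature down, dissolved oxygen up, nitrate up (predicts dissolved oxygen down, not dissolved oxygen up)
(C) upstream dam release change — zooplankton density down yes; fish kill events yes; surface temperature down yes; dissolved oxygen up yes; sediment load up NO; nitrate up NO
(D) pathogen outbreak — does not account for nitrate up
(E) nutrient upwelling — zooplankton density down NO; fish kill events NO; surface temperature down NO; dissolved oxygen up NO; sediment load up NO; nitrate up yes
(F) sediment plume from construction — fails on zooplankton density down, fish kill events, surface temperature down, dissolved oxygen up (predicts dissolved oxygen down, not dissolved oxygen up)
(G) warming surface water — zooplankton density down NO; fish kill events NO; surface temperature down NO; dissolved oxygen up yes; sediment load up NO; nitrate up NO
Every candidate fails on at least one observation.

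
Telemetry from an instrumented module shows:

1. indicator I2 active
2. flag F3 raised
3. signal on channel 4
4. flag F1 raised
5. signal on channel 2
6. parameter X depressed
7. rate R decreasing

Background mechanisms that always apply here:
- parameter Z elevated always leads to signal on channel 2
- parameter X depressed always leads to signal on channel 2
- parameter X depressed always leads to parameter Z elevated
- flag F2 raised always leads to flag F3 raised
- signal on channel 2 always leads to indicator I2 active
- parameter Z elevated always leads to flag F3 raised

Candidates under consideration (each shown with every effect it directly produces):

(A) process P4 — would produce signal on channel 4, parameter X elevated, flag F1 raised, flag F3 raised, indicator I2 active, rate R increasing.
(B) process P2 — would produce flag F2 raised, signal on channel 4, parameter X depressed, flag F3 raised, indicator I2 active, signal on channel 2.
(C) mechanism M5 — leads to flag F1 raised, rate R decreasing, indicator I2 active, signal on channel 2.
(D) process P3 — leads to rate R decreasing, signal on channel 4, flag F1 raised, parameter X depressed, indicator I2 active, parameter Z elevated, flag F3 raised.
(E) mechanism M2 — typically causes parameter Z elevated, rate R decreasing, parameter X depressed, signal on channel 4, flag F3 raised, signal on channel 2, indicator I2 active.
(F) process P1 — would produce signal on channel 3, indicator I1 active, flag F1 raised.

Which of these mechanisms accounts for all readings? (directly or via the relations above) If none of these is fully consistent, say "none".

Testing each hypothesis:
(A) process P4 — indicator I2 active match; flag F3 raised match; signal on channel 4 match; flag F1 raised match; signal on channel 2 miss; parameter X depressed miss; rate R decreasing miss
(B) process P2 — indicator I2 active match; flag F3 raised match; signal on channel 4 match; flag F1 raised miss; signal on channel 2 match; parameter X depressed match; rate R decreasing miss
(C) mechanism M5 — does not account for flag F3 raised, signal on channel 4, parameter X depressed
(D) process P3 — accounts for every observation (signal on channel 2 by parameter Z elevated → signal on channel 2)
(E) mechanism M2 — does not account for flag F1 raised
(F) process P1 — does not account for indicator I2 active, flag F3 raised, signal on channel 4, signal on channel 2, parameter X depressed, rate R decreasing
(D) is the only candidate with no mismatches.

D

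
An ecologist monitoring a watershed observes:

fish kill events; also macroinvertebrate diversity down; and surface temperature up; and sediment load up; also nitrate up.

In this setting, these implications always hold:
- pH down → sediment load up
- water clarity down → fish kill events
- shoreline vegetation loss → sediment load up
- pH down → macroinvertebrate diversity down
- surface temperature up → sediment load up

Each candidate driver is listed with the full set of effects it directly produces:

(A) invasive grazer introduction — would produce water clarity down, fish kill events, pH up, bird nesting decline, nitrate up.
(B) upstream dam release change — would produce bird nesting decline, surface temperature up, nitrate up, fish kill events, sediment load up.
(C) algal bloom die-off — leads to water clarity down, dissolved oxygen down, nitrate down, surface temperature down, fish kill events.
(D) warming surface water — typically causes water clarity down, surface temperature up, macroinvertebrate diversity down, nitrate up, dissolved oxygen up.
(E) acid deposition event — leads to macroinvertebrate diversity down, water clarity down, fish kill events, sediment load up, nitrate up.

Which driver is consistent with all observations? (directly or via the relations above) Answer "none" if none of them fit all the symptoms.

Checking each candidate against the observations:
(A) invasive grazer introduction — does not account for macroinvertebrate diversity down, surface temperature up, sediment load up
(B) upstream dam release change — fish kill events match; macroinvertebrate diversity down miss; surface temperature up match; sediment load up match; nitrate up match
(C) algal bloom die-off — fish kill events match; macroinvertebrate diversity down miss; surface temperature up miss; sediment load up miss; nitrate up miss
(D) warming surface water — fish kill events match (by water clarity down → fish kill events); macroinvertebrate diversity down match; surface temperature up match; sediment load up match (by surface temperature up → sediment load up); nitrate up match
(E) acid deposition event — fish kill events match; macroinvertebrate diversity down match; surface temperature up miss; sediment load up match; nitrate up match
Only (D) is consistent with every observation.

D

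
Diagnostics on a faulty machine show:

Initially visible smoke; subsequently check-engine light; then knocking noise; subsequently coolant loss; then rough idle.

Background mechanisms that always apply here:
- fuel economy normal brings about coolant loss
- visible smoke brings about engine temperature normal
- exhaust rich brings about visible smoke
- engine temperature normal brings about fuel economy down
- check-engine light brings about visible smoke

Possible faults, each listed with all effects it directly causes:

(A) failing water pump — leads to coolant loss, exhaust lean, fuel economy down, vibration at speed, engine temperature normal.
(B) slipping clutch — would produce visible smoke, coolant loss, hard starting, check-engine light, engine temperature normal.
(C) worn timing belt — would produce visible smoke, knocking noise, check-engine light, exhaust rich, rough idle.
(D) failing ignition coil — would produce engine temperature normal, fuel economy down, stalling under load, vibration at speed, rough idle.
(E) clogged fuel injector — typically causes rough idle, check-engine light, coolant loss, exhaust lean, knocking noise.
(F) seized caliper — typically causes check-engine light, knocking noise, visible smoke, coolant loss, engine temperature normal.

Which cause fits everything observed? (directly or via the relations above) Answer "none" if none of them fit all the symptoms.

For each candidate, compare predicted effects to what was observed:
(A) failing water pump — visible smoke miss; check-engine light miss; knocking noise miss; coolant loss match; rough idle miss
(B) slipping clutch — visible smoke match; check-engine light match; knocking noise miss; coolant loss match; rough idle miss
(C) worn timing belt — visible smoke match; check-engine light match; knocking noise match; coolant loss miss; rough idle match
(D) failing ignition coil — visible smoke miss; check-engine light miss; knocking noise miss; coolant loss miss; rough idle match
(E) clogged fuel injector — visible smoke match (through check-engine light → visible smoke); check-engine light match; knocking noise match; coolant loss match; rough idle match
(F) seized caliper — does not account for rough idle
Only (E) is consistent with every observation.

E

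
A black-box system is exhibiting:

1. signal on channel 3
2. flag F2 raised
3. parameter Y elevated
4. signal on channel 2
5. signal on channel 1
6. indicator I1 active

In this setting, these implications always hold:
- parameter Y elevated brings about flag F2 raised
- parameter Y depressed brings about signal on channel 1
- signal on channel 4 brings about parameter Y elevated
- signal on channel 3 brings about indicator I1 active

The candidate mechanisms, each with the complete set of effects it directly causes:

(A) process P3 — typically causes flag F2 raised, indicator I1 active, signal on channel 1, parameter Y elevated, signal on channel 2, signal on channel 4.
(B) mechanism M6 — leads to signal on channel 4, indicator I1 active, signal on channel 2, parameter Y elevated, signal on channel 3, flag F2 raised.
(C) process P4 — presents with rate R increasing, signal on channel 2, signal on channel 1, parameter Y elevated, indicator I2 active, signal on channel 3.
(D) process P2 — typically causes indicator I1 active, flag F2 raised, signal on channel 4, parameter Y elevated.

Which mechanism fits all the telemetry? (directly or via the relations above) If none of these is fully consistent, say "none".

Per-candidate check:
(A) process P3 — does not account for signal on channel 3
(B) mechanism M6 — signal on channel 3 ✓; flag F2 raised ✓; parameter Y elevated ✓; signal on channel 2 ✓; signal on channel 1 ✗; indicator I1 active ✓
(C) process P4 — accounts for every observation (flag F2 raised via parameter Y elevated → flag F2 raised)
(D) process P2 — signal on channel 3 ✗; flag F2 raised ✓; parameter Y elevated ✓; signal on channel 2 ✗; signal on channel 1 ✗; indicator I1 active ✓
Only (C) is consistent with every observation.

C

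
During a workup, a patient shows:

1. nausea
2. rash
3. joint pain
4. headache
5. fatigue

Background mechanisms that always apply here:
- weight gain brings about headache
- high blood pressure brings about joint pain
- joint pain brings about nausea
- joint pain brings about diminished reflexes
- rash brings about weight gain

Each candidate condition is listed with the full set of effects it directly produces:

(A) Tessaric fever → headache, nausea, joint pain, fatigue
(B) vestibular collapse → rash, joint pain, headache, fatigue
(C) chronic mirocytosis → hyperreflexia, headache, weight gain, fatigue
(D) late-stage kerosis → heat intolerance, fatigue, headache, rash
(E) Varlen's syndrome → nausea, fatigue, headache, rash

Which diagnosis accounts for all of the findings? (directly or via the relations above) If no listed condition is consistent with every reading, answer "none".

B

Testing each hypothesis:
(A) Tessaric fever — nausea match; rash miss; joint pain match; headache match; fatigue match
(B) vestibular collapse — nausea match (through joint pain → nausea); rash match; joint pain match; headache match; fatigue match
(C) chronic mirocytosis — does not account for nausea, rash, joint pain
(D) late-stage kerosis — does not account for nausea, joint pain
(E) Varlen's syndrome — does not account for joint pain
(B) alone accounts for all the evidence.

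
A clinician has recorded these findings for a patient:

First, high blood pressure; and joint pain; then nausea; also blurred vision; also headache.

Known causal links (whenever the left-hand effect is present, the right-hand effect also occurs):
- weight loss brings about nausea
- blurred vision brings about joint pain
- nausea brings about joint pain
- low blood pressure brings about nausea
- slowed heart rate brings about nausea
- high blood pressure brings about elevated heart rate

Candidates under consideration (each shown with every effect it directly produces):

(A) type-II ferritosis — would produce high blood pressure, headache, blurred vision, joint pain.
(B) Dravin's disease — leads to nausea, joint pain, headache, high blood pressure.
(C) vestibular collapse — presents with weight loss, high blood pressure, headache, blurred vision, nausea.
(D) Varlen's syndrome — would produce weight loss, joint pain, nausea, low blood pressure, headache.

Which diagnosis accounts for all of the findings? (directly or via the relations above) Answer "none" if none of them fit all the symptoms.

C

Checking each candidate against the observations:
(A) type-II ferritosis — high blood pressure match; joint pain match; nausea miss; blurred vision match; headache match
(B) Dravin's disease — does not account for blurred vision
(C) vestibular collapse — accounts for every observation (joint pain through blurred vision → joint pain)
(D) Varlen's syndrome — high blood pressure miss; joint pain match; nausea match; blurred vision miss; headache match
Only (C) is consistent with every observation.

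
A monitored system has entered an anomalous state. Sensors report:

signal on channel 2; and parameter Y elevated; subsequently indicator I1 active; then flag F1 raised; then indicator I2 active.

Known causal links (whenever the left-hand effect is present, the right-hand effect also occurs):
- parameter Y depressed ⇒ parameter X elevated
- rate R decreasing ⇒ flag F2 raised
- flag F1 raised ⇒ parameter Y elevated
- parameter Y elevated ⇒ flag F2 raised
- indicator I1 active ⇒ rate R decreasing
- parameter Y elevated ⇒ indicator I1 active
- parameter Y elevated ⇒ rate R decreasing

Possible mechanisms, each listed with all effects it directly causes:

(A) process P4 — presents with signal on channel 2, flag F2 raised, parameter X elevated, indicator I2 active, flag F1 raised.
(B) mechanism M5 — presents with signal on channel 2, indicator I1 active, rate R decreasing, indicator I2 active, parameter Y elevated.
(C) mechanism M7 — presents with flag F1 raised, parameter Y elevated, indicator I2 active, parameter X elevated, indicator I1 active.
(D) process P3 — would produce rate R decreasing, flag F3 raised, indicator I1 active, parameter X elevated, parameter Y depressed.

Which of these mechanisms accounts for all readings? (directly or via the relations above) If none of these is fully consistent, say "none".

Checking each candidate against the observations:
(A) process P4 — signal on channel 2 yes; parameter Y elevated yes (through flag F1 raised → parameter Y elevated); indicator I1 active yes (through flag F1 raised → parameter Y elevated → indicator I1 active); flag F1 raised yes; indicator I2 active yes
(B) mechanism M5 — signal on channel 2 yes; parameter Y elevated yes; indicator I1 active yes; flag F1 raised NO; indicator I2 active yes
(C) mechanism M7 — signal on channel 2 NO; parameter Y elevated yes; indicator I1 active yes; flag F1 raised yes; indicator I2 active yes
(D) process P3 — fails on signal on channel 2, parameter Y elevated, flag F1 raised, indicator I2 active (predicts parameter Y depressed, not parameter Y elevated)
Only (A) is consistent with every observation.

A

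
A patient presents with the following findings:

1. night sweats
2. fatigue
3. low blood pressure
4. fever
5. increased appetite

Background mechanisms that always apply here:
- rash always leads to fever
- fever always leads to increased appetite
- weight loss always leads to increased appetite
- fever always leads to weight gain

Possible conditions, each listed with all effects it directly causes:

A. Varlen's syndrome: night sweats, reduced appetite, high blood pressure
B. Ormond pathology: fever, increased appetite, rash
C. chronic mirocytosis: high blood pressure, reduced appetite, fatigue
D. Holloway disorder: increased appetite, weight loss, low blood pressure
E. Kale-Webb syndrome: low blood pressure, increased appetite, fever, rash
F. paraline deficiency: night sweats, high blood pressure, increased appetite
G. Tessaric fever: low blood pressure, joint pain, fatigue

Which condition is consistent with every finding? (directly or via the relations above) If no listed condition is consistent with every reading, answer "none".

none

For each candidate, compare predicted effects to what was observed:
(A) Varlen's syndrome — fails on fatigue, low blood pressure, fever, increased appetite (predicts high blood pressure, not low blood pressure; predicts reduced appetite, not increased appetite)
(B) Ormond pathology — does not account for night sweats, fatigue, low blood pressure
(C) chronic mirocytosis — night sweats NO; fatigue yes; low blood pressure NO; fever NO; increased appetite NO
(D) Holloway disorder — does not account for night sweats, fatigue, fever
(E) Kale-Webb syndrome — does not account for night sweats, fatigue
(F) paraline deficiency — fails on fatigue, low blood pressure, fever (predicts high blood pressure, not low blood pressure)
(G) Tessaric fever — night sweats NO; fatigue yes; low blood pressure yes; fever NO; increased appetite NO
No candidate is consistent with all observations.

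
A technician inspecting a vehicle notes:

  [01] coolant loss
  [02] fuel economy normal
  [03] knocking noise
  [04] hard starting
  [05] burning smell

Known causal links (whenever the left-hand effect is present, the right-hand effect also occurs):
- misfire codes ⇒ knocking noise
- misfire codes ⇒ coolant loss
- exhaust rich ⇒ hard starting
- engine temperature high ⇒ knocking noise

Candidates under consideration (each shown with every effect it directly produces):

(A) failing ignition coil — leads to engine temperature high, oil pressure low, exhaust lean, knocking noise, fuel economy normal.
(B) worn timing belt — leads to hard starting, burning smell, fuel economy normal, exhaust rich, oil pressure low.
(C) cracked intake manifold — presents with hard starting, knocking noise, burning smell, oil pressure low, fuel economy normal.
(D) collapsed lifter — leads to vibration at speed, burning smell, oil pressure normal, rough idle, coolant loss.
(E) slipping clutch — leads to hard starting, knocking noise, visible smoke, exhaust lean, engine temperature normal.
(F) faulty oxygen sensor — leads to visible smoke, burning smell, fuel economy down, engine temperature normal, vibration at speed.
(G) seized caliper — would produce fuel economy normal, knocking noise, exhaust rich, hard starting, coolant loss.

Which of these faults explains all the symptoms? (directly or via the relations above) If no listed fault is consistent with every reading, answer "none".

none

Per-candidate check:
(A) failing ignition coil — does not account for coolant loss, hard starting, burning smell
(B) worn timing belt — coolant loss miss; fuel economy normal match; knocking noise miss; hard starting match; burning smell match
(C) cracked intake manifold — does not account for coolant loss
(D) collapsed lifter — coolant loss match; fuel economy normal miss; knocking noise miss; hard starting miss; burning smell match
(E) slipping clutch — does not account for coolant loss, fuel economy normal, burning smell
(F) faulty oxygen sensor — fails on coolant loss, fuel economy normal, knocking noise, hard starting (predicts fuel economy down, not fuel economy normal)
(G) seized caliper — coolant loss match; fuel economy normal match; knocking noise match; hard starting match; burning smell miss
No candidate is consistent with all observations.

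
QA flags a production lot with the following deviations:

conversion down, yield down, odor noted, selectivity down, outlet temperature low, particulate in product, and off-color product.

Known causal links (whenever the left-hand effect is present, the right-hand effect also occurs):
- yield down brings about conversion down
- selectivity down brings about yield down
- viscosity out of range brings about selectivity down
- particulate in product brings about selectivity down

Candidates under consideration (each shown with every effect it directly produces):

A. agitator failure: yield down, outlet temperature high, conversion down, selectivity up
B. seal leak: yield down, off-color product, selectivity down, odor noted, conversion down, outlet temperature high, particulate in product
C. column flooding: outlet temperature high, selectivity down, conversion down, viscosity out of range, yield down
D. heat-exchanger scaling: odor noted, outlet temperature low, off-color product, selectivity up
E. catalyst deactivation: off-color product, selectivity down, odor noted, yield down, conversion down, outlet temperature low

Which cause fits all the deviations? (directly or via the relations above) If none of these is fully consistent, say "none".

Per-candidate check:
(A) agitator failure — fails on odor noted, selectivity down, outlet temperature low, particulate in product, off-color product (predicts selectivity up, not selectivity down; predicts outlet temperature high, not outlet temperature low)
(B) seal leak — fails on outlet temperature low (predicts outlet temperature high, not outlet temperature low)
(C) column flooding — fails on odor noted, outlet temperature low, particulate in product, off-color product (predicts outlet temperature high, not outlet temperature low)
(D) heat-exchanger scaling — fails on conversion down, yield down, selectivity down, particulate in product (predicts selectivity up, not selectivity down)
(E) catalyst deactivation — does not account for particulate in product
None of the listed candidates fits everything.

none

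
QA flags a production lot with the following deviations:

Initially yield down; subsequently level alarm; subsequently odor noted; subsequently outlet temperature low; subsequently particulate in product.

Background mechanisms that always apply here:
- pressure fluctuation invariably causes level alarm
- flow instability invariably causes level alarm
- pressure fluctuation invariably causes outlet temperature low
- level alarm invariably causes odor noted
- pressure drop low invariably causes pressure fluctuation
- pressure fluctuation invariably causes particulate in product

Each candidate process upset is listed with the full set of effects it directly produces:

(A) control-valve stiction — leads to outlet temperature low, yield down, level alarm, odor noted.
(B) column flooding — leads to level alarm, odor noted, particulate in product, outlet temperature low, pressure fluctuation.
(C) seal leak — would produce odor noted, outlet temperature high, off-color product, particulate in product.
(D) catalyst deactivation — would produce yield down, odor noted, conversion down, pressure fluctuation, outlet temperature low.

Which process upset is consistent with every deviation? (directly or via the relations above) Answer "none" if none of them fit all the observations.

Checking each candidate against the observations:
(A) control-valve stiction — yield down +; level alarm +; odor noted +; outlet temperature low +; particulate in product -
(B) column flooding — does not account for yield down
(C) seal leak — fails on yield down, level alarm, outlet temperature low (predicts outlet temperature high, not outlet temperature low)
(D) catalyst deactivation — accounts for every observation (level alarm through pressure fluctuation → level alarm)
Only (D) is consistent with every observation.

D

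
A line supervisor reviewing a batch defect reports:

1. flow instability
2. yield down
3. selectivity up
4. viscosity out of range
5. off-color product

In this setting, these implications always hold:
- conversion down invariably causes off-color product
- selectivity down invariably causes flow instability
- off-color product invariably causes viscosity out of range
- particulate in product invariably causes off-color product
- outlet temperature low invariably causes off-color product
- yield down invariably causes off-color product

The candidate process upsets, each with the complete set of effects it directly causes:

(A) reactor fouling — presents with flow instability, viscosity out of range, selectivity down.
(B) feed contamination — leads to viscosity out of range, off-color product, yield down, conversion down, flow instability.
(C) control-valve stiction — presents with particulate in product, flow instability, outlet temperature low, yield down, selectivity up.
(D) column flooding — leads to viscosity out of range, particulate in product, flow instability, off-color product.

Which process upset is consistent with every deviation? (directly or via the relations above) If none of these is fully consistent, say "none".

C

Testing each hypothesis:
(A) reactor fouling — flow instability yes; yield down NO; selectivity up NO; viscosity out of range yes; off-color product NO
(B) feed contamination — flow instability yes; yield down yes; selectivity up NO; viscosity out of range yes; off-color product yes
(C) control-valve stiction — flow instability yes; yield down yes; selectivity up yes; viscosity out of range yes (through outlet temperature low → off-color product → viscosity out of range); off-color product yes (through outlet temperature low → off-color product)
(D) column flooding — does not account for yield down, selectivity up
(C) alone accounts for all the evidence.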